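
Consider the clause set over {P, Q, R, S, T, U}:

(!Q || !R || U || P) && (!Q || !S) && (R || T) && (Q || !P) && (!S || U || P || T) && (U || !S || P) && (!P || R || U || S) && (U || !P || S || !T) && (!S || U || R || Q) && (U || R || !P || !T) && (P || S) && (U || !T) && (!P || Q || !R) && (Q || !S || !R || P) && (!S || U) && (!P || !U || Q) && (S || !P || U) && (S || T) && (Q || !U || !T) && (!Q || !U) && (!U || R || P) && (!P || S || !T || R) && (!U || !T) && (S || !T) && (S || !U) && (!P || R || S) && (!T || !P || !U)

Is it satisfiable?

No, unsatisfiable

Branch on Q: set Q = false.
(!P) alone gives P = false.
(S) alone gives S = true.
(U) alone gives U = true.
(!R) alone gives R = false.
But (R) is also a unit clause — contradiction.
Undo Q and try Q = true.
(!S) alone gives S = false.
(P) alone gives P = true.
(U) alone gives U = true.
But (!U) is also a unit clause — contradiction.
Neither Q = true nor Q = false works.
No assignment satisfies every clause.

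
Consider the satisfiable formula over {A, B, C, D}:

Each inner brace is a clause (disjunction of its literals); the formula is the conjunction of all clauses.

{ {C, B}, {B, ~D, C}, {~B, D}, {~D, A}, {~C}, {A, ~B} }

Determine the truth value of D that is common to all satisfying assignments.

Suppose D = 0.
From the singleton clause (~B), B = 0.
From the singleton clause (C), C = 1.
That conflicts with the unit clause (~C).
So every satisfying assignment has D = True.

True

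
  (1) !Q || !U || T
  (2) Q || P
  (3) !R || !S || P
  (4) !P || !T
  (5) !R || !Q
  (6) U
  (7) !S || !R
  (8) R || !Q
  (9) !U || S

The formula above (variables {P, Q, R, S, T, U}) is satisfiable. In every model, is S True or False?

True

Suppose S = false.
From the singleton clause (U), U = true.
But (!U) is also a unit clause — contradiction.
So every satisfying assignment has S = True.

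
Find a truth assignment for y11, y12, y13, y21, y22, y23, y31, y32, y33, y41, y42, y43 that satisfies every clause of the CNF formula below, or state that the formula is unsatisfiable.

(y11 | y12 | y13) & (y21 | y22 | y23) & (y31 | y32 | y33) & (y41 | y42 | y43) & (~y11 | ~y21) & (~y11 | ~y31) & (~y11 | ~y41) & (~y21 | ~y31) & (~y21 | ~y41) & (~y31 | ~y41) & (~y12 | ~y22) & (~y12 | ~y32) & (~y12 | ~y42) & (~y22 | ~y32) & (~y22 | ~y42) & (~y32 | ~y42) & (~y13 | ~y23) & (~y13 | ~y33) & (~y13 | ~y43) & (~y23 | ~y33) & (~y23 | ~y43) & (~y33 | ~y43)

Try y11 = 0.
Try y12 = 1.
(~y22) alone gives y22 = 0.
(~y32) alone gives y32 = 0.
(~y42) alone gives y42 = 0.
Try y21 = 1.
(~y31) alone gives y31 = 0.
(y33) alone gives y33 = 1.
(~y41) alone gives y41 = 0.
(y43) alone gives y43 = 1.
That conflicts with the unit clause (~y43).
Backtrack on y21: now try y21 = 0.
(y23) alone gives y23 = 1.
(~y13) alone gives y13 = 0.
(~y33) alone gives y33 = 0.
(y31) alone gives y31 = 1.
(~y41) alone gives y41 = 0.
(y43) alone gives y43 = 1.
That conflicts with the unit clause (~y43).
Both values of y21 lead to a conflict.
Backtrack on y12: now try y12 = 0.
(y13) alone gives y13 = 1.
(~y23) alone gives y23 = 0.
(~y33) alone gives y33 = 0.
(~y43) alone gives y43 = 0.
Try y21 = 1.
(~y31) alone gives y31 = 0.
(y32) alone gives y32 = 1.
(~y41) alone gives y41 = 0.
(y42) alone gives y42 = 1.
That conflicts with the unit clause (~y42).
Backtrack on y21: now try y21 = 0.
(y22) alone gives y22 = 1.
(~y32) alone gives y32 = 0.
(y31) alone gives y31 = 1.
(~y41) alone gives y41 = 0.
(y42) alone gives y42 = 1.
That conflicts with the unit clause (~y42).
Both values of y21 lead to a conflict.
Both values of y12 lead to a conflict.
Backtrack on y11: now try y11 = 1.
(~y21) alone gives y21 = 0.
(~y31) alone gives y31 = 0.
(~y41) alone gives y41 = 0.
Try y22 = 1.
(~y12) alone gives y12 = 0.
(~y32) alone gives y32 = 0.
(y33) alone gives y33 = 1.
(~y42) alone gives y42 = 0.
(y43) alone gives y43 = 1.
That conflicts with the unit clause (~y43).
Backtrack on y22: now try y22 = 0.
(y23) alone gives y23 = 1.
(~y13) alone gives y13 = 0.
(~y33) alone gives y33 = 0.
(y32) alone gives y32 = 1.
(~y12) alone gives y12 = 0.
(~y42) alone gives y42 = 0.
(y43) alone gives y43 = 1.
That conflicts with the unit clause (~y43).
Both values of y22 lead to a conflict.
Both values of y11 lead to a conflict.

UNSATISFIABLE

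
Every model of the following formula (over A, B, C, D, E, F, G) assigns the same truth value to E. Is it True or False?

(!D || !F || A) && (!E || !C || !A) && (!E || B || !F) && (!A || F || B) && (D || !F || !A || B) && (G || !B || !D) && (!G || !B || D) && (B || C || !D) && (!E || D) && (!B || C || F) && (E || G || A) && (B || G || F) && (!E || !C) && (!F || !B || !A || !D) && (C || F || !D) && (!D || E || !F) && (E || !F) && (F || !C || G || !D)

Suppose E = true.
The clause (D) is unit, so D = true.
The clause (!C) is unit, so C = false.
The clause (B) is unit, so B = true.
The clause (G) is unit, so G = true.
The clause (F) is unit, so F = true.
The clause (A) is unit, so A = true.
That conflicts with the unit clause (!A).
So every satisfying assignment has E = False.

False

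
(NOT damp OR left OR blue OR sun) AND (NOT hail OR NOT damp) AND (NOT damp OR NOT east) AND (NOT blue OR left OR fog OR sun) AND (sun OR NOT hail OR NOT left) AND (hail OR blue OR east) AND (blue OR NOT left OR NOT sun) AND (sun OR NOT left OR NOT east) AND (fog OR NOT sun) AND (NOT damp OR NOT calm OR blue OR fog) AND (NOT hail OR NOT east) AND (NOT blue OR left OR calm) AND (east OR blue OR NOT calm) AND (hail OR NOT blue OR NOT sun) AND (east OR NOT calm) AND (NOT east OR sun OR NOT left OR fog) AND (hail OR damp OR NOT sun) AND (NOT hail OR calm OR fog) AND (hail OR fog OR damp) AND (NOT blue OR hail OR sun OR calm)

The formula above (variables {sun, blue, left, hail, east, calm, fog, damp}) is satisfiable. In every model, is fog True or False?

Suppose fog = false.
Unit clause (NOT sun) forces sun = false.
Case hail = false:
Unit clause (damp) forces damp = true.
Unit clause (NOT east) forces east = false.
Unit clause (blue) forces blue = true.
Unit clause (left) forces left = true.
Unit clause (NOT calm) forces calm = false.
That conflicts with the unit clause (calm).
Undo hail and try hail = true.
Unit clause (NOT damp) forces damp = false.
Unit clause (NOT left) forces left = false.
Unit clause (NOT blue) forces blue = false.
Unit clause (NOT east) forces east = false.
Unit clause (NOT calm) forces calm = false.
That conflicts with the unit clause (calm).
Both values of hail lead to a conflict.
So every satisfying assignment has fog = True.

True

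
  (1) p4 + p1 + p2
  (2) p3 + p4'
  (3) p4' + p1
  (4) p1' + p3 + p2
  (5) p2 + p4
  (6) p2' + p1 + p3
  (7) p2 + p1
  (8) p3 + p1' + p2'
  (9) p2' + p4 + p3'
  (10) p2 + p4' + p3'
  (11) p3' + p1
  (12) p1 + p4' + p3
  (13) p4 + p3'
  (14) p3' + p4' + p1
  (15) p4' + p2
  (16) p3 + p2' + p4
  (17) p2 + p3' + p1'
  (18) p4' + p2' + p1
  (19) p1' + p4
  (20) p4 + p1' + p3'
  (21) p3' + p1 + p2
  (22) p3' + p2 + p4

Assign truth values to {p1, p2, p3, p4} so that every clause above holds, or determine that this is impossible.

Case p3 = 1:
Unit clause (p1) forces p1 = 1.
Unit clause (p4) forces p4 = 1.
Unit clause (p2) forces p2 = 1.
This assignment satisfies each clause.

p1: 1; p2: 1; p3: 1; p4: 1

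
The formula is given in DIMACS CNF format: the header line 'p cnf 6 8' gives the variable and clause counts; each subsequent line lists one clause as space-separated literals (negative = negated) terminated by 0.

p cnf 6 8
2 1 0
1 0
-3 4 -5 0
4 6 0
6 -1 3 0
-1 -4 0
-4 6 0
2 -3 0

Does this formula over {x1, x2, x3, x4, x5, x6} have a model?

Unit clause (x1) forces x1 = True.
Unit clause (¬x4) forces x4 = False.
Unit clause (x6) forces x6 = True.
Suppose x3 = False.
Every clause is now satisfied; x2, x5 are unconstrained.
A satisfying assignment: x1 ↦ True,  x2 ↦ False,  x3 ↦ False,  x4 ↦ False,  x5 ↦ True,  x6 ↦ True.

Satisfiable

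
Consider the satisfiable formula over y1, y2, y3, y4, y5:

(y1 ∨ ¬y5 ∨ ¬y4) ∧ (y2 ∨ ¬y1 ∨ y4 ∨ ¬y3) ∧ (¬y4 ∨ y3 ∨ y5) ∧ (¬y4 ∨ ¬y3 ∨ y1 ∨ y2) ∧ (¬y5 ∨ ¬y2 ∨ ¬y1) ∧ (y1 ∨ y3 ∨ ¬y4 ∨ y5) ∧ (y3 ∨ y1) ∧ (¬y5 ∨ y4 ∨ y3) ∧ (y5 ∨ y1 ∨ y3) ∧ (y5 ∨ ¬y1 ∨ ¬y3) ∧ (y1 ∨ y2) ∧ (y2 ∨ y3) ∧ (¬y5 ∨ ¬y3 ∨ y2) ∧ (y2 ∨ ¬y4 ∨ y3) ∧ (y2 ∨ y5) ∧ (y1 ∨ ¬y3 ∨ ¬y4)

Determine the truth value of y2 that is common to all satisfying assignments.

Suppose y2 = False.
The clause (y1) is unit, so y1 = True.
The clause (y3) is unit, so y3 = True.
The clause (y4) is unit, so y4 = True.
The clause (y5) is unit, so y5 = True.
But (¬y5) is also a unit clause — contradiction.
So every satisfying assignment has y2 = True.

True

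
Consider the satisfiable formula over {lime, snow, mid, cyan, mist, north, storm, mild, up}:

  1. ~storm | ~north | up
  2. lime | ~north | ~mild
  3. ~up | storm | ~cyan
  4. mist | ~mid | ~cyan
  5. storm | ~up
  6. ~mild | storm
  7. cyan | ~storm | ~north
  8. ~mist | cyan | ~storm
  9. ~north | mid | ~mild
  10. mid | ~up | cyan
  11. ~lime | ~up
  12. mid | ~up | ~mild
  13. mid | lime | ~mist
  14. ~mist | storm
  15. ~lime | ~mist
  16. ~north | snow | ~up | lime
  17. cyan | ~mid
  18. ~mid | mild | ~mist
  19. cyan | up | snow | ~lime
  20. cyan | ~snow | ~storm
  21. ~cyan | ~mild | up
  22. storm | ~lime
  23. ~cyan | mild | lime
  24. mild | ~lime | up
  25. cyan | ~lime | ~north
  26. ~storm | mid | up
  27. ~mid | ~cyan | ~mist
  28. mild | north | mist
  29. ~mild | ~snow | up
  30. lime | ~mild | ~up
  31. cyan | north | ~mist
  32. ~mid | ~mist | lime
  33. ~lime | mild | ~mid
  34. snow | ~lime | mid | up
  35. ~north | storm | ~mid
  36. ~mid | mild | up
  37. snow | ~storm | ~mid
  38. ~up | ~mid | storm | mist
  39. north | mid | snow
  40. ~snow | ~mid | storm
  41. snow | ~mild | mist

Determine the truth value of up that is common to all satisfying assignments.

Suppose up = 1.
The clause (storm) is unit, so storm = 1.
The clause (~lime) is unit, so lime = 0.
The clause (~mild) is unit, so mild = 0.
The clause (~cyan) is unit, so cyan = 0.
The clause (~north) is unit, so north = 0.
The clause (~mist) is unit, so mist = 0.
Now (mist) is unsatisfied and unit — conflict.
So every satisfying assignment has up = False.

False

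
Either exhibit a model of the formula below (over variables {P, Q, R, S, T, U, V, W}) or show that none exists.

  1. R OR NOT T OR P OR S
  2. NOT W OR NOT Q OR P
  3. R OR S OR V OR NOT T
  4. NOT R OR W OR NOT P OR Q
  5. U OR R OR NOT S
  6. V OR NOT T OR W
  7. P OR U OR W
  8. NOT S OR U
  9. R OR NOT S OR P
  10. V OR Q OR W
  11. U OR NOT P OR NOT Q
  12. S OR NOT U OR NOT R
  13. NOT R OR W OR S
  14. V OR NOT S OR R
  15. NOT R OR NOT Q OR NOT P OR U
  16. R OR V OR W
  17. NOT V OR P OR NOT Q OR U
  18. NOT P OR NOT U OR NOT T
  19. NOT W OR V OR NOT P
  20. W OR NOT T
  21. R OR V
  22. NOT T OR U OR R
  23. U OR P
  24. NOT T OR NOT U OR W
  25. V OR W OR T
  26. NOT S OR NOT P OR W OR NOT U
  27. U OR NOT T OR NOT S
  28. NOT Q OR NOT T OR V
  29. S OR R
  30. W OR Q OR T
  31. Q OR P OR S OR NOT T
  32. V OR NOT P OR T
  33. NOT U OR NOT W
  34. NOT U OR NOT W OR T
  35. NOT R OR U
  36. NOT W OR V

P=false, Q=true, R=true, S=true, T=false, U=true, V=true, W=false

Branch on S: set S = true.
Unit clause (U) forces U = true.
Unit clause (NOT W) forces W = false.
Unit clause (NOT T) forces T = false.
Unit clause (V) forces V = true.
Unit clause (NOT P) forces P = false.
Unit clause (R) forces R = true.
Unit clause (Q) forces Q = true.
Every clause now holds.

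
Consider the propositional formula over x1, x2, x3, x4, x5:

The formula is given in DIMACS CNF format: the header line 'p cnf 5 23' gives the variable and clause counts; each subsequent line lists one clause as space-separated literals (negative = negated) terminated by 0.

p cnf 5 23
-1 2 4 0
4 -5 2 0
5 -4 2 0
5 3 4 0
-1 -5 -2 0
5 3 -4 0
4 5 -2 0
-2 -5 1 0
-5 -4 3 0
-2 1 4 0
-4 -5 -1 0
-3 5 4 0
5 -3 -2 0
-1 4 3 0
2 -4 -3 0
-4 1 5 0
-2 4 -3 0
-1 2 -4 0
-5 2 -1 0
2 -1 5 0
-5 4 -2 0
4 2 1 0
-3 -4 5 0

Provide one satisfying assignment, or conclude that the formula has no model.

Try x1 = False.
Try x2 = False.
(x4) alone gives x4 = True.
(x5) alone gives x5 = True.
(x3) alone gives x3 = True.
Now (¬x3) is unsatisfied and unit — conflict.
Undo x2 and try x2 = True.
(¬x5) alone gives x5 = False.
(x4) alone gives x4 = True.
Now (¬x4) is unsatisfied and unit — conflict.
Both values of x2 lead to a conflict.
Undo x1 and try x1 = True.
Try x2 = True.
(¬x5) alone gives x5 = False.
(x4) alone gives x4 = True.
(x3) alone gives x3 = True.
Now (¬x3) is unsatisfied and unit — conflict.
Undo x2 and try x2 = False.
(x4) alone gives x4 = True.
Now (¬x4) is unsatisfied and unit — conflict.
Both values of x2 lead to a conflict.
Both values of x1 lead to a conflict.

UNSATISFIABLE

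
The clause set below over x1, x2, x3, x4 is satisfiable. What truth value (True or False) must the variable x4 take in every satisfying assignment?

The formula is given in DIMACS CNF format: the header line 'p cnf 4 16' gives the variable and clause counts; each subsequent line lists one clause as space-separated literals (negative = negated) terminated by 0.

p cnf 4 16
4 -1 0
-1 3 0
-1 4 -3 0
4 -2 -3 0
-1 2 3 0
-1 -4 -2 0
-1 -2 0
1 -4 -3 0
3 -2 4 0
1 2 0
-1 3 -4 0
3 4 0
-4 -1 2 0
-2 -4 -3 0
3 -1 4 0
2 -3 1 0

Suppose x4 = False.
From the singleton clause (¬x1), x1 = False.
From the singleton clause (x2), x2 = True.
From the singleton clause (¬x3), x3 = False.
Now (x3) is unsatisfied and unit — conflict.
So every satisfying assignment has x4 = True.

True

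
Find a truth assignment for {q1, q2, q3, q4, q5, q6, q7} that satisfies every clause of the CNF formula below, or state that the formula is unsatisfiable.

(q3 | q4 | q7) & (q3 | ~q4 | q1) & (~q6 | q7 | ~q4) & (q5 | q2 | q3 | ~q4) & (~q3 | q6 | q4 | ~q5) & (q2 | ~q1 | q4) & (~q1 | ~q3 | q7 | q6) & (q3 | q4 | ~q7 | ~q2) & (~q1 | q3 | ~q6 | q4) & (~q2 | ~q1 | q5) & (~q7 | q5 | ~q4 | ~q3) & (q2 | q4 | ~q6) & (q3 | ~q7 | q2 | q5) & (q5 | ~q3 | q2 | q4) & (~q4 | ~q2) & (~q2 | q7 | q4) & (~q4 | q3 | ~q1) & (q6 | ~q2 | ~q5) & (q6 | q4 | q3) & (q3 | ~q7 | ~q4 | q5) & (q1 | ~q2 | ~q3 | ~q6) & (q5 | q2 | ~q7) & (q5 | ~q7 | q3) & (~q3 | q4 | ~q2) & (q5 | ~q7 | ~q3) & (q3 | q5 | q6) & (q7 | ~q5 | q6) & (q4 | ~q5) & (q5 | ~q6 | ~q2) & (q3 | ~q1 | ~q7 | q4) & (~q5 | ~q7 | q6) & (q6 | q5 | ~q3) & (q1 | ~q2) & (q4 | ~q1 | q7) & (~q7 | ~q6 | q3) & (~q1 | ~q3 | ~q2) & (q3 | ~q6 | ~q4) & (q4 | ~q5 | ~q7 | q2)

q1 ↦ 1; q2 ↦ 0; q3 ↦ 1; q4 ↦ 1; q5 ↦ 1; q6 ↦ 1; q7 ↦ 1

Suppose q4 = 1.
The clause (~q2) is unit, so q2 = 0.
Suppose q3 = 1.
Suppose q6 = 1.
The clause (q7) is unit, so q7 = 1.
The clause (q5) is unit, so q5 = 1.
Every clause is now satisfied; q1 is unconstrained.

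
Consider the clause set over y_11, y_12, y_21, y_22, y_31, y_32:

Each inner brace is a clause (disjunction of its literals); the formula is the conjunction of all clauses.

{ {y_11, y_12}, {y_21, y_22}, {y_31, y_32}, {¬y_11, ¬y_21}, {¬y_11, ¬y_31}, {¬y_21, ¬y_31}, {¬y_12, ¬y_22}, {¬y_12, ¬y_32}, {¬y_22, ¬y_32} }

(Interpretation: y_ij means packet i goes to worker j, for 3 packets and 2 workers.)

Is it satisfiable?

No, unsatisfiable

Branch on y_11: set y_11 = True.
The clause (¬y_21) is unit, so y_21 = False.
The clause (y_22) is unit, so y_22 = True.
The clause (¬y_31) is unit, so y_31 = False.
The clause (y_32) is unit, so y_32 = True.
That conflicts with the unit clause (¬y_32).
Undo y_11 and try y_11 = False.
The clause (y_12) is unit, so y_12 = True.
The clause (¬y_22) is unit, so y_22 = False.
The clause (y_21) is unit, so y_21 = True.
The clause (¬y_31) is unit, so y_31 = False.
The clause (y_32) is unit, so y_32 = True.
That conflicts with the unit clause (¬y_32).
Neither y_11 = True nor y_11 = False works.
No assignment satisfies every clause.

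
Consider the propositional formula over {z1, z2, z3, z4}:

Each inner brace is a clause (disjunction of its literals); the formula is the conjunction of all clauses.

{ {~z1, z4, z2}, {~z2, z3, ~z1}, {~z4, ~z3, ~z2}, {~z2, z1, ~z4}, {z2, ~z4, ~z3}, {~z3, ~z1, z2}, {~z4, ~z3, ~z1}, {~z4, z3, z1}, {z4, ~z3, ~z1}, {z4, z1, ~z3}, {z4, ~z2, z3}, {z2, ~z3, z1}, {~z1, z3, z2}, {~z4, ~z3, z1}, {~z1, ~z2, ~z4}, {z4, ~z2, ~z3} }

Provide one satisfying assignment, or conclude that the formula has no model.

z1=0, z2=0, z3=0, z4=0

Try z1 = 0.
Try z2 = 0.
From the singleton clause (~z3), z3 = 0.
From the singleton clause (~z4), z4 = 0.
This assignment satisfies each clause.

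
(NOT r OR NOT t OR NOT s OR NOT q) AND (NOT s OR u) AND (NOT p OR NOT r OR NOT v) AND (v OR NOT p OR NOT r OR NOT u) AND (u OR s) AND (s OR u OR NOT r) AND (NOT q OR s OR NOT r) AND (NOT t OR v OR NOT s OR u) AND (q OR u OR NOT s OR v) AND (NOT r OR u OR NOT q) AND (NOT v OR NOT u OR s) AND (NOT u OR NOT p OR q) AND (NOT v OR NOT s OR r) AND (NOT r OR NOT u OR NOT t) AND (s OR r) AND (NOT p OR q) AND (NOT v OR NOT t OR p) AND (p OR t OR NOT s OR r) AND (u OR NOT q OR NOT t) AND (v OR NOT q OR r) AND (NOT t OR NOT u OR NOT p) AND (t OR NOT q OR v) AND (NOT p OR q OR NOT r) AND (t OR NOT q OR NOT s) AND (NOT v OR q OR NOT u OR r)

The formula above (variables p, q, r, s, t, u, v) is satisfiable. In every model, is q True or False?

Suppose q = true.
Suppose s = false.
From the singleton clause (u), u = true.
From the singleton clause (NOT r), r = false.
Now (r) is unsatisfied and unit — conflict.
So s must be the other value — set s = true.
From the singleton clause (u), u = true.
From the singleton clause (t), t = true.
From the singleton clause (NOT r), r = false.
From the singleton clause (NOT v), v = false.
Now (v) is unsatisfied and unit — conflict.
Neither s = true nor s = false works.
So every satisfying assignment has q = False.

False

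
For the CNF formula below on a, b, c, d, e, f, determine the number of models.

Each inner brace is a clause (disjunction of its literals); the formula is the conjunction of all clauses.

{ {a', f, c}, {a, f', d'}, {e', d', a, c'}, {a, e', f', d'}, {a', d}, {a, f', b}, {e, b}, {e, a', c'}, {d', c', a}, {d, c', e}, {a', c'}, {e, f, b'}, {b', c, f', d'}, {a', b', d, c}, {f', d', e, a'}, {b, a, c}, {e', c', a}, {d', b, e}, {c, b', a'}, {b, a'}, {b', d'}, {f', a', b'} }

3

There are 2^6 = 64 truth assignments over (a, b, c, d, e, f).
Split on d. With d = 1, the clauses containing d are satisfied and d' drops from the rest; 0 of the 2^5 = 32 assignments to the other variables satisfy what remains.
With d = 0, by the same count on the reduced clause set, 3 assignments work.
Total: 0 + 3 = 3.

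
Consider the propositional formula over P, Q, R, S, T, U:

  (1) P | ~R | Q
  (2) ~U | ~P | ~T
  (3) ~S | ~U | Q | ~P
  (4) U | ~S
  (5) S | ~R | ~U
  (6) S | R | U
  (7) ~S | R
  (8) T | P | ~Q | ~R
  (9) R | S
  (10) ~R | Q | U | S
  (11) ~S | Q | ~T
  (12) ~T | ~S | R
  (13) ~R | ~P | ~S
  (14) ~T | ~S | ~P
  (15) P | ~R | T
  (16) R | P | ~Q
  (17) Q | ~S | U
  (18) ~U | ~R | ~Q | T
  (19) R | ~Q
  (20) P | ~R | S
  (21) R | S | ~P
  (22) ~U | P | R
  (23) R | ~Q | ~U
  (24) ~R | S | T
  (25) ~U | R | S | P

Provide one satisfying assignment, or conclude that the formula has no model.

P ↦ 1, Q ↦ 1, R ↦ 1, S ↦ 0, T ↦ 1, U ↦ 0

Suppose U = 0.
Unit clause (~S) forces S = 0.
Unit clause (R) forces R = 1.
Unit clause (Q) forces Q = 1.
Unit clause (P) forces P = 1.
Unit clause (T) forces T = 1.
This assignment satisfies each clause.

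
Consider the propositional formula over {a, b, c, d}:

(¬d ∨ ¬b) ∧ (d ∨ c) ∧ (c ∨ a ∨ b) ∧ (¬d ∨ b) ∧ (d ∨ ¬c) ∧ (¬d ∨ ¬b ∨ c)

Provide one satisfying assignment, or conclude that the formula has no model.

UNSATISFIABLE

Try d = False.
The clause (c) is unit, so c = True.
That conflicts with the unit clause (¬c).
Backtrack on d: now try d = True.
The clause (¬b) is unit, so b = False.
That conflicts with the unit clause (b).
Neither d = True nor d = False works.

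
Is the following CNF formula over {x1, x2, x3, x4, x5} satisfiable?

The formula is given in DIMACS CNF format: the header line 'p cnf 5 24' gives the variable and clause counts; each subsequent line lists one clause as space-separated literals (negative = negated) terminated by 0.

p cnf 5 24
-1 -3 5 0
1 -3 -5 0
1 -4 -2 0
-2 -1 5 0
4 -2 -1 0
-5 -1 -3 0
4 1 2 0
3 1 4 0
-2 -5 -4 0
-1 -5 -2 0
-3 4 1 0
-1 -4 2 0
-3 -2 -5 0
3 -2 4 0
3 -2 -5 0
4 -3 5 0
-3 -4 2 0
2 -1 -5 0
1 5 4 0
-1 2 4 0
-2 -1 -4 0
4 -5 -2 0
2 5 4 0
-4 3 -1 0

Suppose x1 = False.
Suppose x3 = False.
The clause (x4) is unit, so x4 = True.
The clause (¬x2) is unit, so x2 = False.
Every clause is now satisfied; x5 is unconstrained.
A satisfying assignment: x1 ↦ False,  x2 ↦ False,  x3 ↦ False,  x4 ↦ True,  x5 ↦ False.

Yes, satisfiable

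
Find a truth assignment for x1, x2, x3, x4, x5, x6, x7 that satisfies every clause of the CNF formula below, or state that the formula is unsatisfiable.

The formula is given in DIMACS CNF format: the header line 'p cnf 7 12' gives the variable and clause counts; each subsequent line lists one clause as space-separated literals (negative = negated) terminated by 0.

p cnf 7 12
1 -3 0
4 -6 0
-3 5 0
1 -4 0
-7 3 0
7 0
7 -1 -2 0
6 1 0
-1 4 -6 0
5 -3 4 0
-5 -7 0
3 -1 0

UNSATISFIABLE

The clause (x7) is unit, so x7 = True.
The clause (x3) is unit, so x3 = True.
The clause (x1) is unit, so x1 = True.
The clause (x5) is unit, so x5 = True.
That conflicts with the unit clause (¬x5).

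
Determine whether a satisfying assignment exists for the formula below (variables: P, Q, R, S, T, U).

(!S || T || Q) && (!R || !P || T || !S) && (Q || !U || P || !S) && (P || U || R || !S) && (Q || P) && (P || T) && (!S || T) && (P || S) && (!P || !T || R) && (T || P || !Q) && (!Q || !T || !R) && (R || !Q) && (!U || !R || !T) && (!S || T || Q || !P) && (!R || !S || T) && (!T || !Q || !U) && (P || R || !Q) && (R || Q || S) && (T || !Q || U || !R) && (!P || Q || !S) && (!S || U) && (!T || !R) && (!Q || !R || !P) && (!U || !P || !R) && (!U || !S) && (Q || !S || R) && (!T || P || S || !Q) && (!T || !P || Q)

Try Q = false.
Unit clause (P) forces P = true.
Unit clause (!S) forces S = false.
Unit clause (R) forces R = true.
Unit clause (!T) forces T = false.
Unit clause (!U) forces U = false.
This assignment satisfies each clause.
A satisfying assignment: P: true, Q: false, R: true, S: false, T: false, U: false.

Satisfiable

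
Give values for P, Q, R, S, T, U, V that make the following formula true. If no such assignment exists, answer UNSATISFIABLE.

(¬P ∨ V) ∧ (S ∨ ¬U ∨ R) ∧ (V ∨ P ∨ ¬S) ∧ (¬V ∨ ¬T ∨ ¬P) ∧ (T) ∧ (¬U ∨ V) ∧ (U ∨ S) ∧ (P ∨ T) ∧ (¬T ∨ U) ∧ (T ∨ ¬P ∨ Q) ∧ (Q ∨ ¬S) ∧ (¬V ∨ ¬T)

UNSATISFIABLE

(T) alone gives T = True.
(U) alone gives U = True.
(V) alone gives V = True.
Now (¬V) is unsatisfied and unit — conflict.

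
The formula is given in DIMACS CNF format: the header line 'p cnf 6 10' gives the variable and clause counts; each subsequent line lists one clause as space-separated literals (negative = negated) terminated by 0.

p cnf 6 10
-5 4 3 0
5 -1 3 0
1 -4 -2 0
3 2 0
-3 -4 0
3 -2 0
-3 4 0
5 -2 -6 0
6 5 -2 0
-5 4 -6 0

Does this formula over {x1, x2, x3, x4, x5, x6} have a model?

Case x3 = True:
The clause (¬x4) is unit, so x4 = False.
Now (x4) is unsatisfied and unit — conflict.
Backtrack on x3: now try x3 = False.
The clause (x2) is unit, so x2 = True.
Now (¬x2) is unsatisfied and unit — conflict.
Neither x3 = True nor x3 = False works.
No assignment satisfies every clause.

Unsatisfiable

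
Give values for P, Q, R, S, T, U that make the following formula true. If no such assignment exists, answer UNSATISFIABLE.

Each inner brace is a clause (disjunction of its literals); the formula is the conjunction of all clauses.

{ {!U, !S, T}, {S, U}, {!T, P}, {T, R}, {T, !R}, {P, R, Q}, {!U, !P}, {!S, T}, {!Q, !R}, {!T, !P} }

Branch on S: set S = true.
(T) alone gives T = true.
(P) alone gives P = true.
Now (!P) is unsatisfied and unit — conflict.
That branch fails; take S = false instead.
(U) alone gives U = true.
(!P) alone gives P = false.
(!T) alone gives T = false.
(R) alone gives R = true.
Now (!R) is unsatisfied and unit — conflict.
Both values of S lead to a conflict.

UNSATISFIABLE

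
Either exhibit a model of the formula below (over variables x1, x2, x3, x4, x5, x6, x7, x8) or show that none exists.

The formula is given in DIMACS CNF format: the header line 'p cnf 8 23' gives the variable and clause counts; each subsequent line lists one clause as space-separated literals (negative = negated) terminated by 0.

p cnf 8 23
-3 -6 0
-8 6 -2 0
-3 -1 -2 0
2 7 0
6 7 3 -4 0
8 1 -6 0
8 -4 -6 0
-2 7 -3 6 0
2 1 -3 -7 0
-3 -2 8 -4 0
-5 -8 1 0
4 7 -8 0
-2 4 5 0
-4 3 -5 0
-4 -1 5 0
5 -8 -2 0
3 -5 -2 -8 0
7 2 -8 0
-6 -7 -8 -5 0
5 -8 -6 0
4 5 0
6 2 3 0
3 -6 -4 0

Branch on x3: set x3 = False.
Branch on x2: set x2 = True.
Branch on x8: set x8 = False.
Branch on x1: set x1 = False.
From the singleton clause (¬x6), x6 = False.
Branch on x7: set x7 = False.
From the singleton clause (¬x4), x4 = False.
From the singleton clause (x5), x5 = True.
Every clause now holds.

x1: False; x2: True; x3: False; x4: False; x5: True; x6: False; x7: False; x8: False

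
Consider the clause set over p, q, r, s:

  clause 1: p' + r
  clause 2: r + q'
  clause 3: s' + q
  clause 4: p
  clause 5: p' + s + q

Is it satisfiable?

Satisfiable

(p) alone gives p = 1.
(r) alone gives r = 1.
Case s = 1:
(q) alone gives q = 1.
Every clause now holds.
A satisfying assignment: p: 1, q: 1, r: 1, s: 1.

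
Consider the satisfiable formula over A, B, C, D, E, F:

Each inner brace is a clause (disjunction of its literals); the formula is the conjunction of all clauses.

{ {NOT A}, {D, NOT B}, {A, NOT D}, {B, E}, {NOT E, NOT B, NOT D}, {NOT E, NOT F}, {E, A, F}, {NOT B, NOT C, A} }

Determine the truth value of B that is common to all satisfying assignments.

False

Suppose B = true.
Unit clause (NOT A) forces A = false.
Unit clause (D) forces D = true.
Now (NOT D) is unsatisfied and unit — conflict.
So every satisfying assignment has B = False.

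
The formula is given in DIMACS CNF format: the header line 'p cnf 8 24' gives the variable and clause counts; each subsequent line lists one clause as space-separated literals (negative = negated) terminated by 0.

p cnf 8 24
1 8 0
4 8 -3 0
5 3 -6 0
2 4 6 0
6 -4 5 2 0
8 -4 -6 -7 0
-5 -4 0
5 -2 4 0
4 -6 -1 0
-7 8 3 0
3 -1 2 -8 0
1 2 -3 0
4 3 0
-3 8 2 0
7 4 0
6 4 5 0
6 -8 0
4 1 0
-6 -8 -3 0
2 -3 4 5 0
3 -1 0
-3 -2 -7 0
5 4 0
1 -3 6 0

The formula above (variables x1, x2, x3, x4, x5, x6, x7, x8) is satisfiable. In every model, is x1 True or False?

Suppose x1 = False.
(x8) alone gives x8 = True.
(x6) alone gives x6 = True.
(x4) alone gives x4 = True.
(¬x5) alone gives x5 = False.
(x3) alone gives x3 = True.
Now (¬x3) is unsatisfied and unit — conflict.
So every satisfying assignment has x1 = True.

True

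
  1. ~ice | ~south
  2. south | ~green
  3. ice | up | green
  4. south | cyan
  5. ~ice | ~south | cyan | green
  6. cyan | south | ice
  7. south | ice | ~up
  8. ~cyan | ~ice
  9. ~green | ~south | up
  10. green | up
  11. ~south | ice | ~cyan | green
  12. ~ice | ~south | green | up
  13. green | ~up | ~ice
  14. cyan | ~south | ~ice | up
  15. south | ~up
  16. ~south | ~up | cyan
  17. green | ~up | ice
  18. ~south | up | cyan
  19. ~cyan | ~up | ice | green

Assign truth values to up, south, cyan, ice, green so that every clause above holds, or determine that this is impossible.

Try ice = 0.
Try south = 1.
Try up = 1.
From the singleton clause (cyan), cyan = 1.
From the singleton clause (green), green = 1.
All clauses are satisfied.

up: 1, south: 1, cyan: 1, ice: 0, green: 1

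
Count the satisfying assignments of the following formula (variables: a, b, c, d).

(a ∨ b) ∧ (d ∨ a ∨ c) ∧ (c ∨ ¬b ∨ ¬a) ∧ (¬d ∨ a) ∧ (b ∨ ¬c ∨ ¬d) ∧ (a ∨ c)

There are 2^4 = 16 truth assignments over (a, b, c, d).
Check each against the 6 clauses (columns in the order a, b, c, d):
  F F F F  ✗ fails (a ∨ b)
  F F F T  ✗ fails (a ∨ b)
  F F T F  ✗ fails (a ∨ b)
  F F T T  ✗ fails (a ∨ b)
  F T F F  ✗ fails (d ∨ a ∨ c)
  F T F T  ✗ fails (¬d ∨ a)
  F T T F  ✓ satisfies all
  F T T T  ✗ fails (¬d ∨ a)
  T F F F  ✓ satisfies all
  T F F T  ✓ satisfies all
  T F T F  ✓ satisfies all
  T F T T  ✗ fails (b ∨ ¬c ∨ ¬d)
  T T F F  ✗ fails (c ∨ ¬b ∨ ¬a)
  T T F T  ✗ fails (c ∨ ¬b ∨ ¬a)
  T T T F  ✓ satisfies all
  T T T T  ✓ satisfies all
6 of the 16 rows are models.

6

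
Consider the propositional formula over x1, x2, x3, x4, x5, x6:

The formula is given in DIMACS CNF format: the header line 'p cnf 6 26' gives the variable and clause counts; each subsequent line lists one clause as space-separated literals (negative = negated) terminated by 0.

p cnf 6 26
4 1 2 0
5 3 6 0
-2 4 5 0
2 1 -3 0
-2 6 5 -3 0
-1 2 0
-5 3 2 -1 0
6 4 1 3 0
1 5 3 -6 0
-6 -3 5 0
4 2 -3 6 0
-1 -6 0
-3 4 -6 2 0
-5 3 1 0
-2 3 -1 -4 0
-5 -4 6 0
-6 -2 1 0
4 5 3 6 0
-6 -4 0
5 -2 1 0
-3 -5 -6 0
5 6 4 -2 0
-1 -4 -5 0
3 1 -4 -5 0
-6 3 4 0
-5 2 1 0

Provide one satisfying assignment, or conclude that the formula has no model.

Try x1 = False.
Try x4 = False.
The clause (x2) is unit, so x2 = True.
The clause (x5) is unit, so x5 = True.
The clause (x3) is unit, so x3 = True.
The clause (¬x6) is unit, so x6 = False.
Every clause now holds.

x1=False,  x2=True,  x3=True,  x4=False,  x5=True,  x6=False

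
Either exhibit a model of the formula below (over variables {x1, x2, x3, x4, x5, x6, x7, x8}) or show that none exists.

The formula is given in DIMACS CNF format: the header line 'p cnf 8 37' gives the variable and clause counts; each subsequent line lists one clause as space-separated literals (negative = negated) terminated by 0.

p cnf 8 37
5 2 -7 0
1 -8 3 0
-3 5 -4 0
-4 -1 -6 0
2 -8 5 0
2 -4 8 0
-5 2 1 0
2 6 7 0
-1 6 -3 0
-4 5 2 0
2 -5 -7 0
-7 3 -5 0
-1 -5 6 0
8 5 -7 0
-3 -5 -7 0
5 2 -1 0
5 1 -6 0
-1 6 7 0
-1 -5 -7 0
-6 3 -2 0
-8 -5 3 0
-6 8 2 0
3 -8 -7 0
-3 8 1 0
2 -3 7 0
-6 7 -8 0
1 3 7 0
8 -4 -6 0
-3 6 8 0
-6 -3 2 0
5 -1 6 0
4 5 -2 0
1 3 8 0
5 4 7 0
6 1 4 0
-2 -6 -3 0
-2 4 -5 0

x1=False, x2=True, x3=True, x4=True, x5=True, x6=False, x7=False, x8=True

Suppose x5 = True.
Suppose x2 = True.
(x4) alone gives x4 = True.
Suppose x1 = False.
Suppose x8 = True.
(x3) alone gives x3 = True.
(¬x7) alone gives x7 = False.
(¬x6) alone gives x6 = False.
This assignment satisfies each clause.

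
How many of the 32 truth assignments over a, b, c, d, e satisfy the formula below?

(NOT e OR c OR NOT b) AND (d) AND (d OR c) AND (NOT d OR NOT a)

7

There are 2^5 = 32 truth assignments over (a, b, c, d, e).
Split on d. With d = true, the clauses containing d are satisfied and NOT d drops from the rest; 7 of the 2^4 = 16 assignments to the other variables satisfy what remains.
With d = false, by the same count on the reduced clause set, 0 assignments work.
Total: 7 + 0 = 7.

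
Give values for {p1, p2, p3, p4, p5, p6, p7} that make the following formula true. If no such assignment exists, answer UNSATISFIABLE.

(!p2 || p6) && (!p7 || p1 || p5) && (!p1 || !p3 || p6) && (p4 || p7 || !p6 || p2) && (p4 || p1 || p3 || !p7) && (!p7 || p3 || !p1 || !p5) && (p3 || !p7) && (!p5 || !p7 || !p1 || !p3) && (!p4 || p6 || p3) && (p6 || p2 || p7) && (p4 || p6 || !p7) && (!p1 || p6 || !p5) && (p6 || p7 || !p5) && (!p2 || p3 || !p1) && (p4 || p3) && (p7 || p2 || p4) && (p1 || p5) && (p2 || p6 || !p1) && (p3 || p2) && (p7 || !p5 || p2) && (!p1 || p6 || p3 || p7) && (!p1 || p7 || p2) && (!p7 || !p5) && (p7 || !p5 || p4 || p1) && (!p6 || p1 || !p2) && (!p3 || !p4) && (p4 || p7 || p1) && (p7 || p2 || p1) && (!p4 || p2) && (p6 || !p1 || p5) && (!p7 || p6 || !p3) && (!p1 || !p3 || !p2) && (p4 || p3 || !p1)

Branch on p2: set p2 = false.
The clause (p3) is unit, so p3 = true.
The clause (!p4) is unit, so p4 = false.
The clause (p7) is unit, so p7 = true.
The clause (p6) is unit, so p6 = true.
The clause (!p5) is unit, so p5 = false.
The clause (p1) is unit, so p1 = true.
All clauses are satisfied.

p1=true, p2=false, p3=true, p4=false, p5=false, p6=true, p7=true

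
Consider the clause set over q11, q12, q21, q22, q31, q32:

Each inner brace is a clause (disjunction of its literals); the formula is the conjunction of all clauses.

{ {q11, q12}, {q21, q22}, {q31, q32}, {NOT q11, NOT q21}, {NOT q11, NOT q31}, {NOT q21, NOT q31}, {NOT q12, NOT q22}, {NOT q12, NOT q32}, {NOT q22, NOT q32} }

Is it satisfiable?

Branch on q11: set q11 = true.
The clause (NOT q21) is unit, so q21 = false.
The clause (q22) is unit, so q22 = true.
The clause (NOT q31) is unit, so q31 = false.
The clause (q32) is unit, so q32 = true.
But (NOT q32) is also a unit clause — contradiction.
That branch fails; take q11 = false instead.
The clause (q12) is unit, so q12 = true.
The clause (NOT q22) is unit, so q22 = false.
The clause (q21) is unit, so q21 = true.
The clause (NOT q31) is unit, so q31 = false.
The clause (q32) is unit, so q32 = true.
But (NOT q32) is also a unit clause — contradiction.
Neither q11 = true nor q11 = false works.
No assignment satisfies every clause.

Unsatisfiable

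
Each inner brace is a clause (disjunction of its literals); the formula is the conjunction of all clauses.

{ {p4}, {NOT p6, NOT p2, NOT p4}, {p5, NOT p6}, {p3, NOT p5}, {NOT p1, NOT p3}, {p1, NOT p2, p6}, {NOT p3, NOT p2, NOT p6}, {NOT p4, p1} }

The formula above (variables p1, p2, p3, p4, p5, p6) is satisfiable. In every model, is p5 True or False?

Suppose p5 = true.
From the singleton clause (p4), p4 = true.
From the singleton clause (p3), p3 = true.
From the singleton clause (NOT p1), p1 = false.
That conflicts with the unit clause (p1).
So every satisfying assignment has p5 = False.

False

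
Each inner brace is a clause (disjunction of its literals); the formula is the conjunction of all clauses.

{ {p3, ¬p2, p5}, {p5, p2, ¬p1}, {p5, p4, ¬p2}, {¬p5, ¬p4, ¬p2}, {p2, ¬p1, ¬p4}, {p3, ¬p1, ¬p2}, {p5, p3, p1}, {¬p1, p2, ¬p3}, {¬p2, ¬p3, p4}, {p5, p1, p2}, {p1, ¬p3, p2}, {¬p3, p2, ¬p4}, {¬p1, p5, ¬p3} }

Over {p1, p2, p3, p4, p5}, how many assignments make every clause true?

There are 2^5 = 32 truth assignments over (p1, p2, p3, p4, p5).
Split on p1. With p1 = True, the clauses containing p1 are satisfied and ¬p1 drops from the rest; 1 of the 2^4 = 16 assignments to the other variables satisfy what remains.
With p1 = False, by the same count on the reduced clause set, 4 assignments work.
(One model: p1=F, p2=F, p3=F, p4=F, p5=T.)
Total: 1 + 4 = 5.

5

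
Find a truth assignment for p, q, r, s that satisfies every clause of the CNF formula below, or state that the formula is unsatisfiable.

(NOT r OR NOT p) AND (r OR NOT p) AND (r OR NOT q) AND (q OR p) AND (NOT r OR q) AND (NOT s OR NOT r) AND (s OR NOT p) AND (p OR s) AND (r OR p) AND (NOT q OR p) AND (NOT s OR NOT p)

Branch on r: set r = false.
Unit clause (NOT p) forces p = false.
Now (p) is unsatisfied and unit — conflict.
Undo r and try r = true.
Unit clause (NOT p) forces p = false.
Unit clause (q) forces q = true.
Now (NOT q) is unsatisfied and unit — conflict.
Either choice for r ends in contradiction.

UNSATISFIABLE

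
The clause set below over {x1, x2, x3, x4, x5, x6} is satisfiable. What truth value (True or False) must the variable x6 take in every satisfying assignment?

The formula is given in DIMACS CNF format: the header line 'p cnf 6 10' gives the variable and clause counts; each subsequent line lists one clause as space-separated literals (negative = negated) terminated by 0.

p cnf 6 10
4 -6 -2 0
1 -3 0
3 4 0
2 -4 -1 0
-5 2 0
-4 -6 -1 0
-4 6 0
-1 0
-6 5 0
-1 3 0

Suppose x6 = False.
From the singleton clause (¬x4), x4 = False.
From the singleton clause (x3), x3 = True.
From the singleton clause (x1), x1 = True.
That conflicts with the unit clause (¬x1).
So every satisfying assignment has x6 = True.

True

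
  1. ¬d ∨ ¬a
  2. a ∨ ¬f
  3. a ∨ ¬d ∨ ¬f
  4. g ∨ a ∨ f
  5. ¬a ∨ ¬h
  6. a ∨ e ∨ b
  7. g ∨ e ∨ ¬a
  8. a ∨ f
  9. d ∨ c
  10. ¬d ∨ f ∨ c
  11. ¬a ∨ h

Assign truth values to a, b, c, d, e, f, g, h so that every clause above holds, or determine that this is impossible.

UNSATISFIABLE

Case d = False:
From the singleton clause (c), c = True.
Case a = True:
From the singleton clause (¬h), h = False.
That conflicts with the unit clause (h).
So a must be the other value — set a = False.
From the singleton clause (¬f), f = False.
That conflicts with the unit clause (f).
Either choice for a ends in contradiction.
So d must be the other value — set d = True.
From the singleton clause (¬a), a = False.
From the singleton clause (¬f), f = False.
That conflicts with the unit clause (f).
Either choice for d ends in contradiction.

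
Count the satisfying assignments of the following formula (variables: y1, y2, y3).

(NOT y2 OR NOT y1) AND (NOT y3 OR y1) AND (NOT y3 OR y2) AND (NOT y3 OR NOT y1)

3

There are 2^3 = 8 truth assignments over (y1, y2, y3).
Split on y3. With y3 = true, the clauses containing y3 are satisfied and NOT y3 drops from the rest; 0 of the 2^2 = 4 assignments to the other variables satisfy what remains.
With y3 = false, by the same count on the reduced clause set, 3 assignments work.
(One model: y1=F, y2=F, y3=F.)
Total: 0 + 3 = 3.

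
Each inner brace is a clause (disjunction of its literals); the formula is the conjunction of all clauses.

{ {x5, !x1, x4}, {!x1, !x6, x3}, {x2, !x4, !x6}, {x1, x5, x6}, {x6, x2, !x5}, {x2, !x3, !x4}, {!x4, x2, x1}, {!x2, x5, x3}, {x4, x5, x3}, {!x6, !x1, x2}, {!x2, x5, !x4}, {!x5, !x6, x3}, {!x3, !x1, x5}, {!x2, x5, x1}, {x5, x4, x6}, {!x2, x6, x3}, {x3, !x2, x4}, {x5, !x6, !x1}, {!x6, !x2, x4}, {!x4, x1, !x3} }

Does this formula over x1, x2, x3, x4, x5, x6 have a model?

Yes, satisfiable

Try x5 = false.
Try x1 = true.
The clause (x4) is unit, so x4 = true.
The clause (!x2) is unit, so x2 = false.
The clause (!x6) is unit, so x6 = false.
The clause (!x3) is unit, so x3 = false.
This assignment satisfies each clause.
A satisfying assignment: x1=true; x2=false; x3=false; x4=true; x5=false; x6=false.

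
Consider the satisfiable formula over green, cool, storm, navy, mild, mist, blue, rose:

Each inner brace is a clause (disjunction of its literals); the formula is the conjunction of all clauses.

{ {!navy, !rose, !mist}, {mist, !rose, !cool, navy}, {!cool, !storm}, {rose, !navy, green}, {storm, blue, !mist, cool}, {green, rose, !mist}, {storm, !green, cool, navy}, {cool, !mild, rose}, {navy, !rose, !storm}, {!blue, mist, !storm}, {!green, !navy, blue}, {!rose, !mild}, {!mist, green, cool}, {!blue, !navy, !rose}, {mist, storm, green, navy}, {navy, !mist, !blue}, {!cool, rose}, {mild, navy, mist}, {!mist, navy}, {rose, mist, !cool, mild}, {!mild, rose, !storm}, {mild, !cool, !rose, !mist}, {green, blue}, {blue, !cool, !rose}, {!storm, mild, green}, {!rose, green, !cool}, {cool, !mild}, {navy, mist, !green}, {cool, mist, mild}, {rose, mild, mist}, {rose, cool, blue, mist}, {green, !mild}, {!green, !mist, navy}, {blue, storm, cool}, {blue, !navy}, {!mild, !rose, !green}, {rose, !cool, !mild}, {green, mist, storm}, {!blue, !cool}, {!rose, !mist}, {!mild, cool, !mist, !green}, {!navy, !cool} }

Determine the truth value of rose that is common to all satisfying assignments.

Suppose rose = true.
From the singleton clause (!mild), mild = false.
From the singleton clause (!mist), mist = false.
From the singleton clause (navy), navy = true.
From the singleton clause (!blue), blue = false.
That conflicts with the unit clause (blue).
So every satisfying assignment has rose = False.

False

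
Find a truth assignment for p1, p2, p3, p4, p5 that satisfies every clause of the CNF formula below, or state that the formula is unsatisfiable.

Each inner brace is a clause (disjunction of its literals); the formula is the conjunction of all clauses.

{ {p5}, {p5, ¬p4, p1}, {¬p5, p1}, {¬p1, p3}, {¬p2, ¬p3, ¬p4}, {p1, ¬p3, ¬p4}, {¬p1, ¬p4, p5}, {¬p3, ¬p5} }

UNSATISFIABLE

The clause (p5) is unit, so p5 = True.
The clause (p1) is unit, so p1 = True.
The clause (p3) is unit, so p3 = True.
That conflicts with the unit clause (¬p3).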